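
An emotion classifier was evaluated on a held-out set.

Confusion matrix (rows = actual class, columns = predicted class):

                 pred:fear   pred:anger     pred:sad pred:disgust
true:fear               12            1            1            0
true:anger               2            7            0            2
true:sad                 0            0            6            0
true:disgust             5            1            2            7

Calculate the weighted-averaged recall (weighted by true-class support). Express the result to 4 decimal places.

Per-class recall (TP/(TP+FN)):
  fear: TP=12, FN=1+1+0=2 → 12/14 = 0.85714
  anger: TP=7, FN=2+0+2=4 → 7/11 = 0.63636
  sad: TP=6, FN=0+0+0=0 → 6/6 = 1.00000
  disgust: TP=7, FN=5+1+2=8 → 7/15 = 0.46667
Weighted-recall = Σ (supportᵢ/N)·recallᵢ with N=46: (14/46)·0.85714 + (11/46)·0.63636 + (6/46)·1.00000 + (15/46)·0.46667 = 0.6957

0.6957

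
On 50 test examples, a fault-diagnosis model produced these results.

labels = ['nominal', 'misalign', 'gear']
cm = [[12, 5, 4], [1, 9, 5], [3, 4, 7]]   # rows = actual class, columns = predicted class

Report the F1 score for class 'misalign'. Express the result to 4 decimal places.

Take TP from the diagonal, FP from the rest of the 'misalign' prediction marginal, FN from the rest of the 'misalign' actual marginal.
F1 score = 2·TP/(2·TP+FP+FN).
misalign: TP=9, FP=5+4=9, FN=1+5=6 → 18/33 = 0.54545

0.5455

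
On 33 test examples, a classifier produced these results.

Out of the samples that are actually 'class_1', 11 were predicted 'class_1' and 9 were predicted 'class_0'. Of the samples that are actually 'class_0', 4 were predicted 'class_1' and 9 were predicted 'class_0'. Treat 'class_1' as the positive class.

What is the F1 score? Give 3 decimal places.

0.629

Precision = TP/(TP+FP) = 11/15 = 0.7333
Recall = TP/(TP+FN) = 11/20 = 0.5500
F1 = 2·TP/(2·TP+FP+FN) = 22/35 = 0.629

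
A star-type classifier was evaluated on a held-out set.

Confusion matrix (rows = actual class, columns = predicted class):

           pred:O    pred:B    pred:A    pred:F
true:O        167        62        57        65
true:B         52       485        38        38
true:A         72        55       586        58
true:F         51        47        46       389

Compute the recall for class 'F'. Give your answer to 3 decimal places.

0.730

One-vs-rest for 'F': TP = diagonal; FP = other classes predicted 'F'; FN = 'F' predicted as other.
recall = TP/(TP+FN).
F: TP=389, FN=51+47+46=144 → 389/533 = 0.7298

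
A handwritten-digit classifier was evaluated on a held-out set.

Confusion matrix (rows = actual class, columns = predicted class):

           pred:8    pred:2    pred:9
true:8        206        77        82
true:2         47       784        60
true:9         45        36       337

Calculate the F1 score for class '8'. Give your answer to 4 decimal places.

0.6214

One-vs-rest for '8': TP = diagonal; FP = other classes predicted '8'; FN = '8' predicted as other.
F1 score = 2·TP/(2·TP+FP+FN).
8: TP=206, FP=47+45=92, FN=77+82=159 → 412/663 = 0.62142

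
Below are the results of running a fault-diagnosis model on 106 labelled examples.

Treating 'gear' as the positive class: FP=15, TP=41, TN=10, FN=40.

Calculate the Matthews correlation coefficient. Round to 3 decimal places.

-0.080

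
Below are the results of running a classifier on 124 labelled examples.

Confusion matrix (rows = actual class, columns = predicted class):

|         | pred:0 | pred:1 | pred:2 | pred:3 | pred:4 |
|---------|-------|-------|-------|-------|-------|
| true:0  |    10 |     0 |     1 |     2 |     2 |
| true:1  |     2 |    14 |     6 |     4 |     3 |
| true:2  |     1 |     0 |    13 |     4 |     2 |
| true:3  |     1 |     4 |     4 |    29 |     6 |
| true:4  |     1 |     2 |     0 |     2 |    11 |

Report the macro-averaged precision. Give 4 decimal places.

Per-class precision (TP/(TP+FP)):
  0: TP=10, FP=2+1+1+1=5 → 10/15 = 0.66667
  1: TP=14, FP=0+0+4+2=6 → 14/20 = 0.70000
  2: TP=13, FP=1+6+4+0=11 → 13/24 = 0.54167
  3: TP=29, FP=2+4+4+2=12 → 29/41 = 0.70732
  4: TP=11, FP=2+3+2+6=13 → 11/24 = 0.45833
Macro-precision = mean = (0.66667 + 0.70000 + 0.54167 + 0.70732 + 0.45833) / 5 = 0.6148

0.6148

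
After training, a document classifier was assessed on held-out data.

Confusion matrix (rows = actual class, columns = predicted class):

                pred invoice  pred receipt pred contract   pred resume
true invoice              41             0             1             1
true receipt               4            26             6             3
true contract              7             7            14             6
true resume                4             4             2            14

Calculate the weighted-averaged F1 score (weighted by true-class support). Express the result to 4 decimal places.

0.6643

Per-class F1 score (2·TP/(2·TP+FP+FN)):
  invoice: TP=41, FP=4+7+4=15, FN=0+1+1=2 → 82/99 = 0.82828
  receipt: TP=26, FP=0+7+4=11, FN=4+6+3=13 → 52/76 = 0.68421
  contract: TP=14, FP=1+6+2=9, FN=7+7+6=20 → 28/57 = 0.49123
  resume: TP=14, FP=1+3+6=10, FN=4+4+2=10 → 28/48 = 0.58333
Weighted-F1 score = Σ (supportᵢ/N)·F1 scoreᵢ with N=140: (43/140)·0.82828 + (39/140)·0.68421 + (34/140)·0.49123 + (24/140)·0.58333 = 0.6643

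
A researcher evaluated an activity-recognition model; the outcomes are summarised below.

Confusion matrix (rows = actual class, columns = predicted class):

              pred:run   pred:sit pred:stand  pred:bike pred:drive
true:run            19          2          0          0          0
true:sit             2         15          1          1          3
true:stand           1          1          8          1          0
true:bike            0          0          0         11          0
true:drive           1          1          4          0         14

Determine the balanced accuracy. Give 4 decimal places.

Balanced accuracy = mean of per-class recall.
  run: recall = 19/21 = 0.90476
  sit: recall = 15/22 = 0.68182
  stand: recall = 8/11 = 0.72727
  bike: recall = 11/11 = 1.00000
  drive: recall = 14/20 = 0.70000
Mean = (0.90476 + 0.68182 + 0.72727 + 1.00000 + 0.70000) / 5 = 0.8028

0.8028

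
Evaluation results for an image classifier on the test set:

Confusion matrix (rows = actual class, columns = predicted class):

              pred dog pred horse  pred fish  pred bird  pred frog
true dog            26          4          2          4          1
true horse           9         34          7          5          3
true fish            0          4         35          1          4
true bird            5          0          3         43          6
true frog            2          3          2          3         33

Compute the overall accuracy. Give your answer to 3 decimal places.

0.715

Accuracy = trace / total = (26+34+35+43+33=171) / 239 = 171/239 = 0.715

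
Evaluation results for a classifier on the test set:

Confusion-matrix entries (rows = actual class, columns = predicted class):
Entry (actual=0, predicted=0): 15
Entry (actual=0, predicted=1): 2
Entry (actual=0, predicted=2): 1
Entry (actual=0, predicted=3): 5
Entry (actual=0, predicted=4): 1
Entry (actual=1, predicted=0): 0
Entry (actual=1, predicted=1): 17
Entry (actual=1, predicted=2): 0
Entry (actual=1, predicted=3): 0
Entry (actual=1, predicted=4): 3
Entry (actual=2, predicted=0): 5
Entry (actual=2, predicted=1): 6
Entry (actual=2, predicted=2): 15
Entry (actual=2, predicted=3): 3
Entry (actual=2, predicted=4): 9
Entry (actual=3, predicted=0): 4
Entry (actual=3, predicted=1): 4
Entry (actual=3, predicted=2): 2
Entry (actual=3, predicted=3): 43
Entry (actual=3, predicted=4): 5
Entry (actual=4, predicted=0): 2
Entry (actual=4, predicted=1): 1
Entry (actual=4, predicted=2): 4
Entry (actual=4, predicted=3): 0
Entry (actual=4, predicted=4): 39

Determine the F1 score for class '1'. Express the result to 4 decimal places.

Treat '1' as positive and all other classes as negative.
F1 score = 2·TP/(2·TP+FP+FN).
1: TP=17, FP=2+6+4+1=13, FN=0+0+0+3=3 → 34/50 = 0.68000

0.6800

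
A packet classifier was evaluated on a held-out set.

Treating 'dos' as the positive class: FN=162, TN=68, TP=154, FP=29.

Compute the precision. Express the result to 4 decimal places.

Precision = TP/(TP+FP) = 154/(154+29) = 154/183 = 0.8415

0.8415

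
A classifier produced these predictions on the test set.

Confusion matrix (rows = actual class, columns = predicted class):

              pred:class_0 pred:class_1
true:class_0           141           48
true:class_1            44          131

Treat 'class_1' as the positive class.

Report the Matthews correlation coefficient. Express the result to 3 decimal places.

0.494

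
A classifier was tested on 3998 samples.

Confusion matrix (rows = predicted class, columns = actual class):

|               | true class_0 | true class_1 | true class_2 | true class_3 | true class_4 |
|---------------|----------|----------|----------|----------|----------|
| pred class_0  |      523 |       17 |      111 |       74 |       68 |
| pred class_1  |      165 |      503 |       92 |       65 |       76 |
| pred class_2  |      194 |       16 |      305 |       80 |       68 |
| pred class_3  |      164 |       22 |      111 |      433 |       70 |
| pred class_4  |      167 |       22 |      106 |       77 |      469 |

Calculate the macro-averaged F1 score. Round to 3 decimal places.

0.559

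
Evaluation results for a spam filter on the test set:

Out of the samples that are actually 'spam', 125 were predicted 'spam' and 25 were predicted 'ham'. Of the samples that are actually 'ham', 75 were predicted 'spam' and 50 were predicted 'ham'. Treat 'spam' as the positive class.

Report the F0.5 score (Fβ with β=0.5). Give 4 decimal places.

Fβ = (1+β²)·TP / ((1+β²)·TP + β²·FN + FP), with β²=1/4
= 1.25·125 / (1.25·125 + 0.25·25 + 75) = 0.6579

0.6579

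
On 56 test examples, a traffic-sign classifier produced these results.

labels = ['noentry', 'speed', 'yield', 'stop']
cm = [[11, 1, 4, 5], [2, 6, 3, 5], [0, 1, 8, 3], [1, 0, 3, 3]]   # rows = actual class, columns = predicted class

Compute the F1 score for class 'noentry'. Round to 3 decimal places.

0.629

Treat 'noentry' as positive and all other classes as negative.
F1 score = 2·TP/(2·TP+FP+FN).
noentry: TP=11, FP=2+0+1=3, FN=1+4+5=10 → 22/35 = 0.6286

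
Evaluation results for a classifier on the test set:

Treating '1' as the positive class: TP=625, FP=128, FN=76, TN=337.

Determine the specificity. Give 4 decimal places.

Specificity = TN/(TN+FP) = 337/(337+128) = 0.7247

0.7247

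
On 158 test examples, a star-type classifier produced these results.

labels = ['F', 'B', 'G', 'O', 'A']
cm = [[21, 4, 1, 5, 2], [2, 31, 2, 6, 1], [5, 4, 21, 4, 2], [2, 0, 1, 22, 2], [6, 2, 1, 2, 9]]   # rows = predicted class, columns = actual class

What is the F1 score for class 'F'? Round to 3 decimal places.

0.609

Take TP from the diagonal, FP from the rest of the 'F' prediction marginal, FN from the rest of the 'F' actual marginal.
F1 score = 2·TP/(2·TP+FP+FN).
F: TP=21, FP=4+1+5+2=12, FN=2+5+2+6=15 → 42/69 = 0.6087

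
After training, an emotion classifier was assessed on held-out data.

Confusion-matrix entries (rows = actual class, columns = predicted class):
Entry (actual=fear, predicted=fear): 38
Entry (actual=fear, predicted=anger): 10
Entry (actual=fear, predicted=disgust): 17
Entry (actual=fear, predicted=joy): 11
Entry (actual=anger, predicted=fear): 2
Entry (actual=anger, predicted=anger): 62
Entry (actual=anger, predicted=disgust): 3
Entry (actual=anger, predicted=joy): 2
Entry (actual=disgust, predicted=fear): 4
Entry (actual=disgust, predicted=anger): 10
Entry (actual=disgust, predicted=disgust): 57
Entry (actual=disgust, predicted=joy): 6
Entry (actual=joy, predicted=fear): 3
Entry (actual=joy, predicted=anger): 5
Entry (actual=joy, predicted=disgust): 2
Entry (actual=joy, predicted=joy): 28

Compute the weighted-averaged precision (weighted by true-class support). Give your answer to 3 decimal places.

Per-class precision (TP/(TP+FP)):
  fear: TP=38, FP=2+4+3=9 → 38/47 = 0.8085
  anger: TP=62, FP=10+10+5=25 → 62/87 = 0.7126
  disgust: TP=57, FP=17+3+2=22 → 57/79 = 0.7215
  joy: TP=28, FP=11+2+6=19 → 28/47 = 0.5957
Weighted-precision = Σ (supportᵢ/N)·precisionᵢ with N=260: (76/260)·0.8085 + (69/260)·0.7126 + (77/260)·0.7215 + (38/260)·0.5957 = 0.726

0.726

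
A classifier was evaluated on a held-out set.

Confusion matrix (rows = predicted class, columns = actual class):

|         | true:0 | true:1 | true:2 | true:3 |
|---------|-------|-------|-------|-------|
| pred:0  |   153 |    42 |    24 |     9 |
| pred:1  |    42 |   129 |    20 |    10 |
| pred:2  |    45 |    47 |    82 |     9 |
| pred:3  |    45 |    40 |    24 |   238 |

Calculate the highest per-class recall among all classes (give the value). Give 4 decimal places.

Per-class recall (TP/(TP+FN)):
  0: TP=153, FN=42+45+45=132 → 153/285 = 0.53684
  1: TP=129, FN=42+47+40=129 → 129/258 = 0.50000
  2: TP=82, FN=24+20+24=68 → 82/150 = 0.54667
  3: TP=238, FN=9+10+9=28 → 238/266 = 0.89474
Highest is class '3' with recall = 0.8947.

0.8947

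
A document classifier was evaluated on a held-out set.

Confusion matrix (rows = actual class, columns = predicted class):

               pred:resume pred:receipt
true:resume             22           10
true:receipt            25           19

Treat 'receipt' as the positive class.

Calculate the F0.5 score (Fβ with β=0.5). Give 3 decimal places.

Fβ = (1+β²)·TP / ((1+β²)·TP + β²·FN + FP), with β²=1/4
= 1.25·19 / (1.25·19 + 0.25·25 + 10) = 0.594

0.594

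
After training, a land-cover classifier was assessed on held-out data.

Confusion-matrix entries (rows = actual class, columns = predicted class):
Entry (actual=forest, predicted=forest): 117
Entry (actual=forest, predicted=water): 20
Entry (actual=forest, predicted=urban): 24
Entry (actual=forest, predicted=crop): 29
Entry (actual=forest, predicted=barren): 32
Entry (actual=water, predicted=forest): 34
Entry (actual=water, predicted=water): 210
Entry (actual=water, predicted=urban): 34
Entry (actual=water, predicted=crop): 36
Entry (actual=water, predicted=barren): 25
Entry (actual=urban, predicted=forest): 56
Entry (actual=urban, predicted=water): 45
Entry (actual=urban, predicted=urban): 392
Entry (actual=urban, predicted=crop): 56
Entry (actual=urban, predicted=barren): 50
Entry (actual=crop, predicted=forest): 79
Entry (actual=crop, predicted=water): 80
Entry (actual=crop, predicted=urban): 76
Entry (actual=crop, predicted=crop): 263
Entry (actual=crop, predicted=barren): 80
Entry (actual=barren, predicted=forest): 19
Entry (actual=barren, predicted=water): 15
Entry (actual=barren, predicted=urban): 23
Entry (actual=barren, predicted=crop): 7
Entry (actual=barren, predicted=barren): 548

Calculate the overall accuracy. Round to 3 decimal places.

0.651

Accuracy = trace / total = (117+210+392+263+548=1530) / 2350 = 1530/2350 = 0.651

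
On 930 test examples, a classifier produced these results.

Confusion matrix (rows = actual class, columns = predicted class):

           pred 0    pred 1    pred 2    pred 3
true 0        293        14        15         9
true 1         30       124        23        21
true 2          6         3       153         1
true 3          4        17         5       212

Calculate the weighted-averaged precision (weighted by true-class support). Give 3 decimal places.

0.840

Per-class precision (TP/(TP+FP)):
  0: TP=293, FP=30+6+4=40 → 293/333 = 0.8799
  1: TP=124, FP=14+3+17=34 → 124/158 = 0.7848
  2: TP=153, FP=15+23+5=43 → 153/196 = 0.7806
  3: TP=212, FP=9+21+1=31 → 212/243 = 0.8724
Weighted-precision = Σ (supportᵢ/N)·precisionᵢ with N=930: (331/930)·0.8799 + (198/930)·0.7848 + (163/930)·0.7806 + (238/930)·0.8724 = 0.840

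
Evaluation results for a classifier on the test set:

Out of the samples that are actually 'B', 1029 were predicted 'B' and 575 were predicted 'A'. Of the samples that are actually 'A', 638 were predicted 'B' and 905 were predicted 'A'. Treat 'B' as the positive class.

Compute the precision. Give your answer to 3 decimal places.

Precision = TP/(TP+FP) = 1029/(1029+638) = 1029/1667 = 0.617

0.617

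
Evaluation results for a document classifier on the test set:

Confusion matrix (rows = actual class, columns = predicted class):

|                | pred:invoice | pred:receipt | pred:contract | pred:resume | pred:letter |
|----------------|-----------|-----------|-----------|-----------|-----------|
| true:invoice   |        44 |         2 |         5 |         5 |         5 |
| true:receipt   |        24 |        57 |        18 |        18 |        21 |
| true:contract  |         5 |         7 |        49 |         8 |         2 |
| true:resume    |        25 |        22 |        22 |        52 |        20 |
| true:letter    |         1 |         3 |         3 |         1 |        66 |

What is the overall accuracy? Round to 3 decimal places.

Accuracy = trace / total = (44+57+49+52+66=268) / 485 = 268/485 = 0.553

0.553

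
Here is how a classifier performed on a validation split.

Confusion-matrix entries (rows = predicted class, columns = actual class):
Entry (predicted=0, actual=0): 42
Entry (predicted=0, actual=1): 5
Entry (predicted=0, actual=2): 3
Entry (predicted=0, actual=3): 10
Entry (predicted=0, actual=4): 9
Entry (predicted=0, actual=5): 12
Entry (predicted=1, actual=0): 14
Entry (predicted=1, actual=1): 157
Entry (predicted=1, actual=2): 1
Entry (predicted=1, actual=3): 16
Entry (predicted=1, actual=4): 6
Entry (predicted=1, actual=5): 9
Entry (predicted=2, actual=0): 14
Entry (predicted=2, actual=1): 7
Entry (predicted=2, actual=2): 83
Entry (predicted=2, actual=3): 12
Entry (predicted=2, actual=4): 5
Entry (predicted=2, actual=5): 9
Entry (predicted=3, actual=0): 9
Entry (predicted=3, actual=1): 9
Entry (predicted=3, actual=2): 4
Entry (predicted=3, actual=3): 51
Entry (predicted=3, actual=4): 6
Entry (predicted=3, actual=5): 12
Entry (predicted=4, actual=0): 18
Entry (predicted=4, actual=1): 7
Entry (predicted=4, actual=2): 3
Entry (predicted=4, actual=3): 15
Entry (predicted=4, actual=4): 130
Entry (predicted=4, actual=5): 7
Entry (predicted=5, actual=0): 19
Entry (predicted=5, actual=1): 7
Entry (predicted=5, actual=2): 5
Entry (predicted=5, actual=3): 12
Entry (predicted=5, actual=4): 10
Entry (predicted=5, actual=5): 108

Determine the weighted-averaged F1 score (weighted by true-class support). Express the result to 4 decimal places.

Per-class F1 score (2·TP/(2·TP+FP+FN)):
  0: TP=42, FP=5+3+10+9+12=39, FN=14+14+9+18+19=74 → 84/197 = 0.42640
  1: TP=157, FP=14+1+16+6+9=46, FN=5+7+9+7+7=35 → 314/395 = 0.79494
  2: TP=83, FP=14+7+12+5+9=47, FN=3+1+4+3+5=16 → 166/229 = 0.72489
  3: TP=51, FP=9+9+4+6+12=40, FN=10+16+12+15+12=65 → 102/207 = 0.49275
  4: TP=130, FP=18+7+3+15+7=50, FN=9+6+5+6+10=36 → 260/346 = 0.75145
  5: TP=108, FP=19+7+5+12+10=53, FN=12+9+9+12+7=49 → 216/318 = 0.67925
Weighted-F1 score = Σ (supportᵢ/N)·F1 scoreᵢ with N=846: (116/846)·0.42640 + (192/846)·0.79494 + (99/846)·0.72489 + (116/846)·0.49275 + (166/846)·0.75145 + (157/846)·0.67925 = 0.6648

0.6648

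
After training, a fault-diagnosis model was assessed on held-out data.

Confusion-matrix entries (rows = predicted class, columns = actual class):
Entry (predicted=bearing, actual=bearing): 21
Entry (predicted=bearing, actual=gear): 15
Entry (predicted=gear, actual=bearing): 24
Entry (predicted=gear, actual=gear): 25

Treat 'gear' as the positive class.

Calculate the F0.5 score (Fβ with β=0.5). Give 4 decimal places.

Fβ = (1+β²)·TP / ((1+β²)·TP + β²·FN + FP), with β²=1/4
= 1.25·25 / (1.25·25 + 0.25·15 + 24) = 0.5297

0.5297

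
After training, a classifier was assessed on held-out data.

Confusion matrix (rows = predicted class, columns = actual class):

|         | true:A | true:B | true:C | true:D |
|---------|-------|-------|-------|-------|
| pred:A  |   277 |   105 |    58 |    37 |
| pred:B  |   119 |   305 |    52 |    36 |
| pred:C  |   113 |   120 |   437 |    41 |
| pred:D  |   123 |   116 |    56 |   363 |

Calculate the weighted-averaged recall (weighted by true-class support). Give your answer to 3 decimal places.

0.586

Per-class recall (TP/(TP+FN)):
  A: TP=277, FN=119+113+123=355 → 277/632 = 0.4383
  B: TP=305, FN=105+120+116=341 → 305/646 = 0.4721
  C: TP=437, FN=58+52+56=166 → 437/603 = 0.7247
  D: TP=363, FN=37+36+41=114 → 363/477 = 0.7610
Weighted-recall = Σ (supportᵢ/N)·recallᵢ with N=2358: (632/2358)·0.4383 + (646/2358)·0.4721 + (603/2358)·0.7247 + (477/2358)·0.7610 = 0.586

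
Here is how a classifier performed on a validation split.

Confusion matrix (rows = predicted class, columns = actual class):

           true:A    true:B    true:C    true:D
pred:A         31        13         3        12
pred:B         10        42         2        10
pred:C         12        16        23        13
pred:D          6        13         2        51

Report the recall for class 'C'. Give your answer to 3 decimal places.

recall = TP/(TP+FN).
C: TP=23, FN=3+2+2=7 → 23/30 = 0.7667

0.767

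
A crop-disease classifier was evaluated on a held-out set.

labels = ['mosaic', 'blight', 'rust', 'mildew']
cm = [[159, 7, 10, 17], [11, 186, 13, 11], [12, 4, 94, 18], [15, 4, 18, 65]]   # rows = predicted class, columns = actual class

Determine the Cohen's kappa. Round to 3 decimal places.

0.703

Observed agreement pₒ = trace/N = 504/644 = 0.7826
Expected agreement pₑ = Σ (rowᵢ·colᵢ)/N² = (197·193 + 201·221 + 135·128 + 111·102)/644² = 0.2677
κ = (pₒ − pₑ)/(1 − pₑ) = (0.7826 − 0.2677)/(1 − 0.2677) = 0.703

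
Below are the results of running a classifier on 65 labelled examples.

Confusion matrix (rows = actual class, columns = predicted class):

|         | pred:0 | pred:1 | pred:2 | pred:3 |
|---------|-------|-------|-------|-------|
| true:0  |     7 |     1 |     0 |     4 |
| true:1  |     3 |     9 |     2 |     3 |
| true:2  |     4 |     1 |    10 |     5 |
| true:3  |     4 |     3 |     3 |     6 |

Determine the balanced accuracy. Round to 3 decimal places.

Balanced accuracy = mean of per-class recall.
  0: recall = 7/12 = 0.5833
  1: recall = 9/17 = 0.5294
  2: recall = 10/20 = 0.5000
  3: recall = 6/16 = 0.3750
Mean = (0.5833 + 0.5294 + 0.5000 + 0.3750) / 4 = 0.497

0.497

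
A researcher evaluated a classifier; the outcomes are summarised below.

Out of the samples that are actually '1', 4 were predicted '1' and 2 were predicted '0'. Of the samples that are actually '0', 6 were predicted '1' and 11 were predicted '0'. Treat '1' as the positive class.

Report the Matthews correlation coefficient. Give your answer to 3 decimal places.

MCC = (TP·TN − FP·FN) / √((TP+FP)(TP+FN)(TN+FP)(TN+FN))
Numerator = 4·11 − 6·2 = 32
Denominator = √(10·6·17·13) = √13260 = 115.1521
MCC = 32 / 115.1521 = 0.278

0.278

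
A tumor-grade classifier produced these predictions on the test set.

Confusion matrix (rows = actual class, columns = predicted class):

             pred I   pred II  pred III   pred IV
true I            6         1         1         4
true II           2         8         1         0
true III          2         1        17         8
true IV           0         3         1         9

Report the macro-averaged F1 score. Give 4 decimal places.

0.6125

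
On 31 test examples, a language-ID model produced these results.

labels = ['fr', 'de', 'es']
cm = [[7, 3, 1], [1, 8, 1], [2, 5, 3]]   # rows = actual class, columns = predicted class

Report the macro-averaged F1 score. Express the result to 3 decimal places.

0.561

Per-class F1 score (2·TP/(2·TP+FP+FN)):
  fr: TP=7, FP=1+2=3, FN=3+1=4 → 14/21 = 0.6667
  de: TP=8, FP=3+5=8, FN=1+1=2 → 16/26 = 0.6154
  es: TP=3, FP=1+1=2, FN=2+5=7 → 6/15 = 0.4000
Macro-F1 score = mean = (0.6667 + 0.6154 + 0.4000) / 3 = 0.561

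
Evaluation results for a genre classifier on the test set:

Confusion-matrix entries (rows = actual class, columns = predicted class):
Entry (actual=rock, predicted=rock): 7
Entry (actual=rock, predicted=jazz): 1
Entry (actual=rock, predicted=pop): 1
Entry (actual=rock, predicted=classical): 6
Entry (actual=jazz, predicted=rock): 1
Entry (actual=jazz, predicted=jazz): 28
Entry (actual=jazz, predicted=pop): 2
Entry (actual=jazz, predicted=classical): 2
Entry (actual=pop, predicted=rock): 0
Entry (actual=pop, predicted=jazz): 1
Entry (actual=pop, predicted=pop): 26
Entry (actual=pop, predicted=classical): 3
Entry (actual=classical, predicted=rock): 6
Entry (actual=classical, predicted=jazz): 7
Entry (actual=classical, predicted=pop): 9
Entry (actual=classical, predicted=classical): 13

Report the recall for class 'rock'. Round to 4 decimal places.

0.4667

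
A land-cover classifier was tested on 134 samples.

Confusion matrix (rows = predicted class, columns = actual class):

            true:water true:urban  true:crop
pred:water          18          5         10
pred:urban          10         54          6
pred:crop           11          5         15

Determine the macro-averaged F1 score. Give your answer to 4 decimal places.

0.5966

Per-class F1 score (2·TP/(2·TP+FP+FN)):
  water: TP=18, FP=5+10=15, FN=10+11=21 → 36/72 = 0.50000
  urban: TP=54, FP=10+6=16, FN=5+5=10 → 108/134 = 0.80597
  crop: TP=15, FP=11+5=16, FN=10+6=16 → 30/62 = 0.48387
Macro-F1 score = mean = (0.50000 + 0.80597 + 0.48387) / 3 = 0.5966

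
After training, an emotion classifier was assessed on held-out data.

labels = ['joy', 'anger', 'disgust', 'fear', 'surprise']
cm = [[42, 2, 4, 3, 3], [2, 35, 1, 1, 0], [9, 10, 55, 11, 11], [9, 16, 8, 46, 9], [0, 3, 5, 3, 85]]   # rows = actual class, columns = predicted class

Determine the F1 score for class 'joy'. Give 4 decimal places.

Treat 'joy' as positive and all other classes as negative.
F1 score = 2·TP/(2·TP+FP+FN).
joy: TP=42, FP=2+9+9+0=20, FN=2+4+3+3=12 → 84/116 = 0.72414

0.7241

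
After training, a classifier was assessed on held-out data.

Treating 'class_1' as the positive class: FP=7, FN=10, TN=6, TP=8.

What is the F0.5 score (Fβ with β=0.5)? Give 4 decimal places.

0.5128

Fβ = (1+β²)·TP / ((1+β²)·TP + β²·FN + FP), with β²=1/4
= 1.25·8 / (1.25·8 + 0.25·10 + 7) = 0.5128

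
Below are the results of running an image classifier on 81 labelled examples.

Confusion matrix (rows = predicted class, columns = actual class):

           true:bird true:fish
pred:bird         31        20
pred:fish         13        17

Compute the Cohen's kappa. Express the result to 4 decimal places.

Observed agreement pₒ = trace/N = 48/81 = 0.59259
Expected agreement pₑ = Σ (rowᵢ·colᵢ)/N² = (44·51 + 37·30)/81² = 0.51120
κ = (pₒ − pₑ)/(1 − pₑ) = (0.59259 − 0.51120)/(1 − 0.51120) = 0.1665

0.1665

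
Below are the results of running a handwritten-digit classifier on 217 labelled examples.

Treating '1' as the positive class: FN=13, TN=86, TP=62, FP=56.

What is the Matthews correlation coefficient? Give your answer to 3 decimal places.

MCC = (TP·TN − FP·FN) / √((TP+FP)(TP+FN)(TN+FP)(TN+FN))
Numerator = 62·86 − 56·13 = 4604
Denominator = √(118·75·142·99) = √124413300 = 11154.0710
MCC = 4604 / 11154.0710 = 0.413

0.413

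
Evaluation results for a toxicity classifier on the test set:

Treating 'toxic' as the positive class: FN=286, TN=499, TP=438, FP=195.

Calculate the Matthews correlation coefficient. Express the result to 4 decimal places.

MCC = (TP·TN − FP·FN) / √((TP+FP)(TP+FN)(TN+FP)(TN+FN))
Numerator = 438·499 − 195·286 = 162792
Denominator = √(633·724·694·785) = √249672898680 = 499672.7916
MCC = 162792 / 499672.7916 = 0.3258

0.3258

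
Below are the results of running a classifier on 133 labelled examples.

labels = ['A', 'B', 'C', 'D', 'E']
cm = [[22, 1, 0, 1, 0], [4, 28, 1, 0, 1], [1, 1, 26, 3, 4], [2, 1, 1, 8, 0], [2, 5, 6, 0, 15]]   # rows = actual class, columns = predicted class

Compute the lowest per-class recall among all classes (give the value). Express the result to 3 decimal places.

0.536

Per-class recall (TP/(TP+FN)):
  A: TP=22, FN=1+0+1+0=2 → 22/24 = 0.9167
  B: TP=28, FN=4+1+0+1=6 → 28/34 = 0.8235
  C: TP=26, FN=1+1+3+4=9 → 26/35 = 0.7429
  D: TP=8, FN=2+1+1+0=4 → 8/12 = 0.6667
  E: TP=15, FN=2+5+6+0=13 → 15/28 = 0.5357
Lowest is class 'E' with recall = 0.536.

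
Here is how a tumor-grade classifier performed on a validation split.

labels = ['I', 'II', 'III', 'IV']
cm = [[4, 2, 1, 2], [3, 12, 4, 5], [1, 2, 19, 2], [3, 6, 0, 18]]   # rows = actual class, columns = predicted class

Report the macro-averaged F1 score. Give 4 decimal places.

Per-class F1 score (2·TP/(2·TP+FP+FN)):
  I: TP=4, FP=3+1+3=7, FN=2+1+2=5 → 8/20 = 0.40000
  II: TP=12, FP=2+2+6=10, FN=3+4+5=12 → 24/46 = 0.52174
  III: TP=19, FP=1+4+0=5, FN=1+2+2=5 → 38/48 = 0.79167
  IV: TP=18, FP=2+5+2=9, FN=3+6+0=9 → 36/54 = 0.66667
Macro-F1 score = mean = (0.40000 + 0.52174 + 0.79167 + 0.66667) / 4 = 0.5950

0.5950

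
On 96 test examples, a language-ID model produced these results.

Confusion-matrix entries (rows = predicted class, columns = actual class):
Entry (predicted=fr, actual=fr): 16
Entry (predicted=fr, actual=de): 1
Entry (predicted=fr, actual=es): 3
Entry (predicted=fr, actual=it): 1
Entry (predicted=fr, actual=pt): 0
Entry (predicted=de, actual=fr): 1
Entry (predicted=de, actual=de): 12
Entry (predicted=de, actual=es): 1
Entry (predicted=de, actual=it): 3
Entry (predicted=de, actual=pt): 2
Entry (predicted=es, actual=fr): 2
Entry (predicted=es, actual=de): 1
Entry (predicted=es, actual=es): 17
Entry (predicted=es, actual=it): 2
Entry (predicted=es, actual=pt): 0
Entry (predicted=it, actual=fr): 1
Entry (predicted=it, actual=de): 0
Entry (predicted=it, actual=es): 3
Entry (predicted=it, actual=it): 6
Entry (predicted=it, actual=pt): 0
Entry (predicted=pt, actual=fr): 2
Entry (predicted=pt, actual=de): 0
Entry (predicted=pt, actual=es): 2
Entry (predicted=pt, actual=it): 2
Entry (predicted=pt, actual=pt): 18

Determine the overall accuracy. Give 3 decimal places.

0.719

Accuracy = trace / total = (16+12+17+6+18=69) / 96 = 69/96 = 0.719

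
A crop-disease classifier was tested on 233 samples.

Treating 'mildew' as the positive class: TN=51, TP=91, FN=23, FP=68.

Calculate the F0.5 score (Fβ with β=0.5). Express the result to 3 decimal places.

Fβ = (1+β²)·TP / ((1+β²)·TP + β²·FN + FP), with β²=1/4
= 1.25·91 / (1.25·91 + 0.25·23 + 68) = 0.607

0.607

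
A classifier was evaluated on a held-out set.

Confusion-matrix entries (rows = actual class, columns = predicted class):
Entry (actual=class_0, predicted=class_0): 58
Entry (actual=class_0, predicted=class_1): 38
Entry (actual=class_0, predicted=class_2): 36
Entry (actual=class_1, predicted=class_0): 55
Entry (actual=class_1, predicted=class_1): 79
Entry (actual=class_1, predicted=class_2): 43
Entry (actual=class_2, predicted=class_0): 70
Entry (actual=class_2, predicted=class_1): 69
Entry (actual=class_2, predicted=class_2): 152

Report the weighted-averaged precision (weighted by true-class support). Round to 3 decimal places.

0.514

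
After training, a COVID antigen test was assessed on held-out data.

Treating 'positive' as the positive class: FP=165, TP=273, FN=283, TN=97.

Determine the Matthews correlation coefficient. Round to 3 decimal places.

-0.130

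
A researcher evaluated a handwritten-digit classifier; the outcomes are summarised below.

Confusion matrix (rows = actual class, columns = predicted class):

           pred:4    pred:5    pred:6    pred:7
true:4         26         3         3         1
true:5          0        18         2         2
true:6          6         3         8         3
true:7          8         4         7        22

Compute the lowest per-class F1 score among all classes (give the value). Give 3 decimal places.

Per-class F1 score (2·TP/(2·TP+FP+FN)):
  4: TP=26, FP=0+6+8=14, FN=3+3+1=7 → 52/73 = 0.7123
  5: TP=18, FP=3+3+4=10, FN=0+2+2=4 → 36/50 = 0.7200
  6: TP=8, FP=3+2+7=12, FN=6+3+3=12 → 16/40 = 0.4000
  7: TP=22, FP=1+2+3=6, FN=8+4+7=19 → 44/69 = 0.6377
Lowest is class '6' with F1 score = 0.400.

0.400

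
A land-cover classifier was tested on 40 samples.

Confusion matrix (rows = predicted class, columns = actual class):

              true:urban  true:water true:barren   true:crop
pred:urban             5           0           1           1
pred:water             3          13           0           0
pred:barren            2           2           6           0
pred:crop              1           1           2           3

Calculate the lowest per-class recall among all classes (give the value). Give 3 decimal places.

Per-class recall (TP/(TP+FN)):
  urban: TP=5, FN=3+2+1=6 → 5/11 = 0.4545
  water: TP=13, FN=0+2+1=3 → 13/16 = 0.8125
  barren: TP=6, FN=1+0+2=3 → 6/9 = 0.6667
  crop: TP=3, FN=1+0+0=1 → 3/4 = 0.7500
Lowest is class 'urban' with recall = 0.455.

0.455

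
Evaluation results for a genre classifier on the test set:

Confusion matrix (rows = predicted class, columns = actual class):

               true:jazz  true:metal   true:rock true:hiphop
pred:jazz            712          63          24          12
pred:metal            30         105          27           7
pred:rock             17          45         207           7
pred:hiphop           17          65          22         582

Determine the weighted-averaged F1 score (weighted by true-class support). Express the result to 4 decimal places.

Per-class F1 score (2·TP/(2·TP+FP+FN)):
  jazz: TP=712, FP=63+24+12=99, FN=30+17+17=64 → 1424/1587 = 0.89729
  metal: TP=105, FP=30+27+7=64, FN=63+45+65=173 → 210/447 = 0.46980
  rock: TP=207, FP=17+45+7=69, FN=24+27+22=73 → 414/556 = 0.74460
  hiphop: TP=582, FP=17+65+22=104, FN=12+7+7=26 → 1164/1294 = 0.89954
Weighted-F1 score = Σ (supportᵢ/N)·F1 scoreᵢ with N=1942: (776/1942)·0.89729 + (278/1942)·0.46980 + (280/1942)·0.74460 + (608/1942)·0.89954 = 0.8148

0.8148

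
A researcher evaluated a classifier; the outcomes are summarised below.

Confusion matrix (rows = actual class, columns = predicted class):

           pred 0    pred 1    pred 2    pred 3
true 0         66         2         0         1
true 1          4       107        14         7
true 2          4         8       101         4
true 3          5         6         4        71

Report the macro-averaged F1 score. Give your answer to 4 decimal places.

Per-class F1 score (2·TP/(2·TP+FP+FN)):
  0: TP=66, FP=4+4+5=13, FN=2+0+1=3 → 132/148 = 0.89189
  1: TP=107, FP=2+8+6=16, FN=4+14+7=25 → 214/255 = 0.83922
  2: TP=101, FP=0+14+4=18, FN=4+8+4=16 → 202/236 = 0.85593
  3: TP=71, FP=1+7+4=12, FN=5+6+4=15 → 142/169 = 0.84024
Macro-F1 score = mean = (0.89189 + 0.83922 + 0.85593 + 0.84024) / 4 = 0.8568

0.8568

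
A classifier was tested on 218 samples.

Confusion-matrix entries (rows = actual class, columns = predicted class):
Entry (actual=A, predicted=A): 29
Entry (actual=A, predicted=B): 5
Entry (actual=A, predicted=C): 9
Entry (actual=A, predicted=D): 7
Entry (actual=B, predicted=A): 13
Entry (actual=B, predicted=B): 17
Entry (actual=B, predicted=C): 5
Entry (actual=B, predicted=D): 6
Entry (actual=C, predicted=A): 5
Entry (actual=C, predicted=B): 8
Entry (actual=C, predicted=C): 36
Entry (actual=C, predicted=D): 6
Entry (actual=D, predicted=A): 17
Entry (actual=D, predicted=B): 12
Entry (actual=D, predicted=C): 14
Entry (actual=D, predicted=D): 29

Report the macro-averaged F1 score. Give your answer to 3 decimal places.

0.502

Per-class F1 score (2·TP/(2·TP+FP+FN)):
  A: TP=29, FP=13+5+17=35, FN=5+9+7=21 → 58/114 = 0.5088
  B: TP=17, FP=5+8+12=25, FN=13+5+6=24 → 34/83 = 0.4096
  C: TP=36, FP=9+5+14=28, FN=5+8+6=19 → 72/119 = 0.6050
  D: TP=29, FP=7+6+6=19, FN=17+12+14=43 → 58/120 = 0.4833
Macro-F1 score = mean = (0.5088 + 0.4096 + 0.6050 + 0.4833) / 4 = 0.502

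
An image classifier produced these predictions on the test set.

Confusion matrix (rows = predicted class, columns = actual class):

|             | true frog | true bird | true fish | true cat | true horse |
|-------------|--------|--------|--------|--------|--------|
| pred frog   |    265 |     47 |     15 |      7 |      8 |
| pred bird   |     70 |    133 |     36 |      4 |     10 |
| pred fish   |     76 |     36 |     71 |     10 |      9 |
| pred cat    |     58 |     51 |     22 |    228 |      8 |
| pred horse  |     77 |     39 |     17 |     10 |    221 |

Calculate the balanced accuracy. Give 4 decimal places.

Balanced accuracy = mean of per-class recall.
  frog: recall = 265/546 = 0.48535
  bird: recall = 133/306 = 0.43464
  fish: recall = 71/161 = 0.44099
  cat: recall = 228/259 = 0.88031
  horse: recall = 221/256 = 0.86328
Mean = (0.48535 + 0.43464 + 0.44099 + 0.88031 + 0.86328) / 5 = 0.6209

0.6209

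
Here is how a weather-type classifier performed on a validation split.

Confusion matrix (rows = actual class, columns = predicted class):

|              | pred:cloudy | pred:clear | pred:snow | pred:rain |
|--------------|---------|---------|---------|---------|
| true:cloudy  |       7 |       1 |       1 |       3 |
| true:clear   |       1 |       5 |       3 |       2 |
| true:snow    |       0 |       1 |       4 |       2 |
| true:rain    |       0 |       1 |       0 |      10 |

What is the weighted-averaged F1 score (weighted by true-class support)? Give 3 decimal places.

Per-class F1 score (2·TP/(2·TP+FP+FN)):
  cloudy: TP=7, FP=1+0+0=1, FN=1+1+3=5 → 14/20 = 0.7000
  clear: TP=5, FP=1+1+1=3, FN=1+3+2=6 → 10/19 = 0.5263
  snow: TP=4, FP=1+3+0=4, FN=0+1+2=3 → 8/15 = 0.5333
  rain: TP=10, FP=3+2+2=7, FN=0+1+0=1 → 20/28 = 0.7143
Weighted-F1 score = Σ (supportᵢ/N)·F1 scoreᵢ with N=41: (12/41)·0.7000 + (11/41)·0.5263 + (7/41)·0.5333 + (11/41)·0.7143 = 0.629

0.629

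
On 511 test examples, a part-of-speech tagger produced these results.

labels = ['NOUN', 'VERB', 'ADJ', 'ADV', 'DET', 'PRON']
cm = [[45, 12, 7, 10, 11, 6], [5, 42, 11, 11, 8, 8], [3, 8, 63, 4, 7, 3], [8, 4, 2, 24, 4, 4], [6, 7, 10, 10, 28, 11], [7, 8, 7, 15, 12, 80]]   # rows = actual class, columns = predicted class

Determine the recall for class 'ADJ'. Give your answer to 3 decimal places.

One-vs-rest for 'ADJ': TP = diagonal; FP = other classes predicted 'ADJ'; FN = 'ADJ' predicted as other.
recall = TP/(TP+FN).
ADJ: TP=63, FN=3+8+4+7+3=25 → 63/88 = 0.7159

0.716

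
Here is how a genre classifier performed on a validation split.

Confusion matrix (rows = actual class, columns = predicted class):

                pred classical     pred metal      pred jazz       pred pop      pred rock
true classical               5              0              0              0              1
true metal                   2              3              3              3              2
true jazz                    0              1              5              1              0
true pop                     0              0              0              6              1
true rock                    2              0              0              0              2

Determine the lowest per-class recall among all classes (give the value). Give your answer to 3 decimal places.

Per-class recall (TP/(TP+FN)):
  classical: TP=5, FN=0+0+0+1=1 → 5/6 = 0.8333
  metal: TP=3, FN=2+3+3+2=10 → 3/13 = 0.2308
  jazz: TP=5, FN=0+1+1+0=2 → 5/7 = 0.7143
  pop: TP=6, FN=0+0+0+1=1 → 6/7 = 0.8571
  rock: TP=2, FN=2+0+0+0=2 → 2/4 = 0.5000
Lowest is class 'metal' with recall = 0.231.

0.231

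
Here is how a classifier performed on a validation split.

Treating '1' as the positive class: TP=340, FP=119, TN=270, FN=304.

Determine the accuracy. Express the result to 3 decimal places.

Accuracy = (TP+TN)/N = (340+270)/1033 = 0.591

0.591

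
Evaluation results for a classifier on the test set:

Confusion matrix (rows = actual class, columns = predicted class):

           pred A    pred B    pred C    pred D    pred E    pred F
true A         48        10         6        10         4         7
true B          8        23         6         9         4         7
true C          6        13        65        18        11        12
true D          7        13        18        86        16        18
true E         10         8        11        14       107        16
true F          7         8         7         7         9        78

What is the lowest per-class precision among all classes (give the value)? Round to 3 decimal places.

Per-class precision (TP/(TP+FP)):
  A: TP=48, FP=8+6+7+10+7=38 → 48/86 = 0.5581
  B: TP=23, FP=10+13+13+8+8=52 → 23/75 = 0.3067
  C: TP=65, FP=6+6+18+11+7=48 → 65/113 = 0.5752
  D: TP=86, FP=10+9+18+14+7=58 → 86/144 = 0.5972
  E: TP=107, FP=4+4+11+16+9=44 → 107/151 = 0.7086
  F: TP=78, FP=7+7+12+18+16=60 → 78/138 = 0.5652
Lowest is class 'B' with precision = 0.307.

0.307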